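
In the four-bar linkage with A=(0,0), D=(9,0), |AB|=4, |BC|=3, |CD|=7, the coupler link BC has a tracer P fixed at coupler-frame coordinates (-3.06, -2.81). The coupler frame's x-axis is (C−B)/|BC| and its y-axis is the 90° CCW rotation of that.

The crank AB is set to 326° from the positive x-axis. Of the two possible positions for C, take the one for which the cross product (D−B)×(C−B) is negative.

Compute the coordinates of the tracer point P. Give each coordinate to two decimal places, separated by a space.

-0.28 -0.15

A=(0,0), D=(9.00,0)
B = A + 4.00·(cos326°, sin326°) = (3.3162, -2.2368)
|BD| = 6.1081
circle(B,3.00) ∩ circle(D,7.00): a=-0.2203, h=2.9919
  candidates: C₊=(2.0156,0.4667) cross=18.275; C₋=(4.2068,-5.1015) cross=-18.275
  mode - wants cross < 0 → take C=(4.2068,-5.1015) (cross=-18.275)
ex = (C−B)/|BC| = (0.2969,-0.9549); ey = (0.9549,0.2969)
P = B + -3.06·ex + -2.81·ey = (-0.2756,-0.1490)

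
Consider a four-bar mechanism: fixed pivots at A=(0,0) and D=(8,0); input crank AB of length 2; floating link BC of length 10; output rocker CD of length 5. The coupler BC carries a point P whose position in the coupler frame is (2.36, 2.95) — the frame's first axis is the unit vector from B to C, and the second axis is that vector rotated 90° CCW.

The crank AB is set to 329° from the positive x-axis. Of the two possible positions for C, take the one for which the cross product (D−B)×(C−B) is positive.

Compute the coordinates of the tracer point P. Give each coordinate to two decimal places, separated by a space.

2.01 2.74

A=(0,0), D=(8.00,0)
B = A + 2.00·(cos329°, sin329°) = (1.7143, -1.0301)
|BD| = 6.3695
circle(B,10.00) ∩ circle(D,5.00): a=9.0722, h=4.2066
  candidates: C₊=(9.9868,4.5883) cross=26.794; C₋=(11.3474,-3.7142) cross=-26.794
  mode + wants cross > 0 → take C=(9.9868,4.5883) (cross=26.794)
ex = (C−B)/|BC| = (0.8272,0.5618); ey = (-0.5618,0.8272)
P = B + 2.36·ex + 2.95·ey = (2.0092,2.7362)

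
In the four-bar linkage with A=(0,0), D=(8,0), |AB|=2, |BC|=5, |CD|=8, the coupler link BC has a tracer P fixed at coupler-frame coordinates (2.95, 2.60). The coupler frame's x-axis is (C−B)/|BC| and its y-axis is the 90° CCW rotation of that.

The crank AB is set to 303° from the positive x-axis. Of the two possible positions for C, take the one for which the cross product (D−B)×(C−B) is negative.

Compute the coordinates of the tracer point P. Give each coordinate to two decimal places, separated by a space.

4.64 -3.38

A=(0,0), D=(8.00,0)
B = A + 2.00·(cos303°, sin303°) = (1.0893, -1.6773)
|BD| = 7.1114
circle(B,5.00) ∩ circle(D,8.00): a=0.8136, h=4.9334
  candidates: C₊=(0.7163,3.3087) cross=35.083; C₋=(3.0435,-6.2796) cross=-35.083
  mode - wants cross < 0 → take C=(3.0435,-6.2796) (cross=-35.083)
ex = (C−B)/|BC| = (0.3909,-0.9205); ey = (0.9205,0.3909)
P = B + 2.95·ex + 2.60·ey = (4.6355,-3.3765)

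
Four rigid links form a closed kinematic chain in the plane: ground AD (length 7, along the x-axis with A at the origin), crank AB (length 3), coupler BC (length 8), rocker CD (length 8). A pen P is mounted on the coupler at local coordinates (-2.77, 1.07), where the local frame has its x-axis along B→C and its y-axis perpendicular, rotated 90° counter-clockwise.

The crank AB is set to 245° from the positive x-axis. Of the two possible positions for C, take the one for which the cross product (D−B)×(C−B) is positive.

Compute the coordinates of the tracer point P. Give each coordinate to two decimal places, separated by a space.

-3.01 -5.13

A=(0,0), D=(7.00,0)
B = A + 3.00·(cos245°, sin245°) = (-1.2679, -2.7189)
|BD| = 8.7034
circle(B,8.00) ∩ circle(D,8.00): a=4.3517, h=6.7129
  candidates: C₊=(0.7690,5.0174) cross=58.425; C₋=(4.9631,-7.7364) cross=-58.425
  mode + wants cross > 0 → take C=(0.7690,5.0174) (cross=58.425)
ex = (C−B)/|BC| = (0.2546,0.9670); ey = (-0.9670,0.2546)
P = B + -2.77·ex + 1.07·ey = (-3.0079,-5.1252)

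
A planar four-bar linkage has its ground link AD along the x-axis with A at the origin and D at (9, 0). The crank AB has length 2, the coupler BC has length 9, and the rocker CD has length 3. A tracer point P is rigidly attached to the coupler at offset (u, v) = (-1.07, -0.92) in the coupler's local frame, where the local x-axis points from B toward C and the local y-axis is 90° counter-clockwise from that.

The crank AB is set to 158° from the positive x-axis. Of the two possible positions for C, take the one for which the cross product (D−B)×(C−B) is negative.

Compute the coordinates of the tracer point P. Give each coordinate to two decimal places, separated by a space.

A=(0,0), D=(9.00,0)
B = A + 2.00·(cos158°, sin158°) = (-1.8544, 0.7492)
|BD| = 10.8802
circle(B,9.00) ∩ circle(D,3.00): a=8.7489, h=2.1113
  candidates: C₊=(7.0191,2.2530) cross=22.971; C₋=(6.7283,-1.9595) cross=-22.971
  mode - wants cross < 0 → take C=(6.7283,-1.9595) (cross=-22.971)
ex = (C−B)/|BC| = (0.9536,-0.3010); ey = (0.3010,0.9536)
P = B + -1.07·ex + -0.92·ey = (-3.1516,0.1939)

-3.15 0.19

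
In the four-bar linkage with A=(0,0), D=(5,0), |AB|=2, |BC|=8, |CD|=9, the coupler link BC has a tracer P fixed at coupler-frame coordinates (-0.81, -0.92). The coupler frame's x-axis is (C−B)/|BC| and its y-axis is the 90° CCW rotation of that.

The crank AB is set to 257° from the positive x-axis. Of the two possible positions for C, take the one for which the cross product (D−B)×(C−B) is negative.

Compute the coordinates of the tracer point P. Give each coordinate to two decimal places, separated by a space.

-1.65 -1.71

A=(0,0), D=(5.00,0)
B = A + 2.00·(cos257°, sin257°) = (-0.4499, -1.9487)
|BD| = 5.7878
circle(B,8.00) ∩ circle(D,9.00): a=1.4253, h=7.8720
  candidates: C₊=(-1.7583,5.9435) cross=45.562; C₋=(3.5427,-8.8812) cross=-45.562
  mode - wants cross < 0 → take C=(3.5427,-8.8812) (cross=-45.562)
ex = (C−B)/|BC| = (0.4991,-0.8666); ey = (0.8666,0.4991)
P = B + -0.81·ex + -0.92·ey = (-1.6514,-1.7060)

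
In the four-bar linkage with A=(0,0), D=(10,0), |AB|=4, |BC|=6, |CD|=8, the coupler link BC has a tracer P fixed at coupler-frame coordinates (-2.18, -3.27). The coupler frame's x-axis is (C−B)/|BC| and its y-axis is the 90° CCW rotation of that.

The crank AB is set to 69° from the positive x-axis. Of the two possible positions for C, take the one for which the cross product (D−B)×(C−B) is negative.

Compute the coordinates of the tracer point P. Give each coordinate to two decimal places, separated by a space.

-2.12 5.41

A=(0,0), D=(10.00,0)
B = A + 4.00·(cos69°, sin69°) = (1.4335, 3.7343)
|BD| = 9.3451
circle(B,6.00) ∩ circle(D,8.00): a=3.1744, h=5.0915
  candidates: C₊=(6.3780,7.1331) cross=47.580; C₋=(2.3089,-2.2015) cross=-47.580
  mode - wants cross < 0 → take C=(2.3089,-2.2015) (cross=-47.580)
ex = (C−B)/|BC| = (0.1459,-0.9893); ey = (0.9893,0.1459)
P = B + -2.18·ex + -3.27·ey = (-2.1196,5.4139)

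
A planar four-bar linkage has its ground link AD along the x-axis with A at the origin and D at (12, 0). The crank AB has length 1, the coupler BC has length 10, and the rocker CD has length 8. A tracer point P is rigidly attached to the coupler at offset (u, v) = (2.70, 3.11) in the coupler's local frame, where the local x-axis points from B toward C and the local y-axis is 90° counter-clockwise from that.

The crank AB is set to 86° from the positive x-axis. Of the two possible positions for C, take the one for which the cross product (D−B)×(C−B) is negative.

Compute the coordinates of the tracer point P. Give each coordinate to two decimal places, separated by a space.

A=(0,0), D=(12.00,0)
B = A + 1.00·(cos86°, sin86°) = (0.0698, 0.9976)
|BD| = 11.9719
circle(B,10.00) ∩ circle(D,8.00): a=7.4895, h=6.6263
  candidates: C₊=(8.0853,6.9768) cross=79.329; C₋=(6.9810,-6.2298) cross=-79.329
  mode - wants cross < 0 → take C=(6.9810,-6.2298) (cross=-79.329)
ex = (C−B)/|BC| = (0.6911,-0.7227); ey = (0.7227,0.6911)
P = B + 2.70·ex + 3.11·ey = (4.1835,1.1956)

4.18 1.20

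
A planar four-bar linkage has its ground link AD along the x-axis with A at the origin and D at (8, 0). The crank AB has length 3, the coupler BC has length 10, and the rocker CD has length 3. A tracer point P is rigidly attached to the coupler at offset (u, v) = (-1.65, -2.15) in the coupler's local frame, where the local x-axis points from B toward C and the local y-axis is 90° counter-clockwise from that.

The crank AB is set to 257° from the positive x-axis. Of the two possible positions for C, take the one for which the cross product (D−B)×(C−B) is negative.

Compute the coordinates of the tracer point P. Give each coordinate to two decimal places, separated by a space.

-2.27 -5.11

A=(0,0), D=(8.00,0)
B = A + 3.00·(cos257°, sin257°) = (-0.6749, -2.9231)
|BD| = 9.1541
circle(B,10.00) ∩ circle(D,3.00): a=9.5475, h=2.9741
  candidates: C₊=(7.4231,2.9440) cross=27.225; C₋=(9.3225,-2.6928) cross=-27.225
  mode - wants cross < 0 → take C=(9.3225,-2.6928) (cross=-27.225)
ex = (C−B)/|BC| = (0.9997,0.0230); ey = (-0.0230,0.9997)
P = B + -1.65·ex + -2.15·ey = (-2.2749,-5.1105)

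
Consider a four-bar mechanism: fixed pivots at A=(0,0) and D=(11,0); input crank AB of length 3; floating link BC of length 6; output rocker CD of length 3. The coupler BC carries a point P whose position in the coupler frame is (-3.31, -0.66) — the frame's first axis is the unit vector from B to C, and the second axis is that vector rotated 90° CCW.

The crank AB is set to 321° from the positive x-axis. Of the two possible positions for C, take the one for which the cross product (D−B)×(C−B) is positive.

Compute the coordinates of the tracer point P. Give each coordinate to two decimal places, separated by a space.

A=(0,0), D=(11.00,0)
B = A + 3.00·(cos321°, sin321°) = (2.3314, -1.8880)
|BD| = 8.8718
circle(B,6.00) ∩ circle(D,3.00): a=5.9576, h=0.7123
  candidates: C₊=(8.0010,0.0758) cross=6.320; C₋=(8.3041,-1.3162) cross=-6.320
  mode + wants cross > 0 → take C=(8.0010,0.0758) (cross=6.320)
ex = (C−B)/|BC| = (0.9449,0.3273); ey = (-0.3273,0.9449)
P = B + -3.31·ex + -0.66·ey = (-0.5802,-3.5950)

-0.58 -3.59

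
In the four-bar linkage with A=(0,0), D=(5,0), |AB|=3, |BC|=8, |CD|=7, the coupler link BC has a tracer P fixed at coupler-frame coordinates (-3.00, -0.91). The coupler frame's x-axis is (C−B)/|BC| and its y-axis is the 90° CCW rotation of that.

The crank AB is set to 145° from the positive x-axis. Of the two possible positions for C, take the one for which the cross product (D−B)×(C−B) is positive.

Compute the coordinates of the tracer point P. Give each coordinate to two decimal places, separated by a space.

A=(0,0), D=(5.00,0)
B = A + 3.00·(cos145°, sin145°) = (-2.4575, 1.7207)
|BD| = 7.6534
circle(B,8.00) ∩ circle(D,7.00): a=4.8067, h=6.3950
  candidates: C₊=(3.6639,6.8713) cross=48.944; C₋=(0.7883,-5.5912) cross=-48.944
  mode + wants cross > 0 → take C=(3.6639,6.8713) (cross=48.944)
ex = (C−B)/|BC| = (0.7652,0.6438); ey = (-0.6438,0.7652)
P = B + -3.00·ex + -0.91·ey = (-4.1671,-0.9070)

-4.17 -0.91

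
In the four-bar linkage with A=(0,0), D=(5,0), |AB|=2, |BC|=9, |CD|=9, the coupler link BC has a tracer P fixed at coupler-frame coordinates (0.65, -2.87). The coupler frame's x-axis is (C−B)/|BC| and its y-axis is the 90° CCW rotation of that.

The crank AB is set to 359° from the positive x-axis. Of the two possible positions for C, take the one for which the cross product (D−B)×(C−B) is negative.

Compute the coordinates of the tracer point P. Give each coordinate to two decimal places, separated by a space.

-0.71 -1.19

A=(0,0), D=(5.00,0)
B = A + 2.00·(cos359°, sin359°) = (1.9997, -0.0349)
|BD| = 3.0005
circle(B,9.00) ∩ circle(D,9.00): a=1.5003, h=8.8741
  candidates: C₊=(3.3966,8.8560) cross=26.627; C₋=(3.6031,-8.8909) cross=-26.627
  mode - wants cross < 0 → take C=(3.6031,-8.8909) (cross=-26.627)
ex = (C−B)/|BC| = (0.1782,-0.9840); ey = (0.9840,0.1782)
P = B + 0.65·ex + -2.87·ey = (-0.7086,-1.1858)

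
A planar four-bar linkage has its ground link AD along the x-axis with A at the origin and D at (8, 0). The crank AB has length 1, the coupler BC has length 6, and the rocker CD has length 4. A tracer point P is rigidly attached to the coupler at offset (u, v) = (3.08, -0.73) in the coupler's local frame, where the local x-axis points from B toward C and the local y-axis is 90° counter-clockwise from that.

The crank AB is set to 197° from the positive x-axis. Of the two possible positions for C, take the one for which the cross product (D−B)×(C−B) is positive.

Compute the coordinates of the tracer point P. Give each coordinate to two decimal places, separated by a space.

2.16 0.24

A=(0,0), D=(8.00,0)
B = A + 1.00·(cos197°, sin197°) = (-0.9563, -0.2924)
|BD| = 8.9611
circle(B,6.00) ∩ circle(D,4.00): a=5.5965, h=2.1632
  candidates: C₊=(4.5666,2.0523) cross=19.385; C₋=(4.7078,-2.2718) cross=-19.385
  mode + wants cross > 0 → take C=(4.5666,2.0523) (cross=19.385)
ex = (C−B)/|BC| = (0.9205,0.3908); ey = (-0.3908,0.9205)
P = B + 3.08·ex + -0.73·ey = (2.1641,0.2393)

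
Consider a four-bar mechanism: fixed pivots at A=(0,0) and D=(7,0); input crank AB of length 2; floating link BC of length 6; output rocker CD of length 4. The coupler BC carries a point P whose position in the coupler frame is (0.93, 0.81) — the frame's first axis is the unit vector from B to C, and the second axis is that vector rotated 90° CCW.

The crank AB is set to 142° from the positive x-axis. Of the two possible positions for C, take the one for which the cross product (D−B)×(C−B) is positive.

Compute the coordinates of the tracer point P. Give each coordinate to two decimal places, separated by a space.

A=(0,0), D=(7.00,0)
B = A + 2.00·(cos142°, sin142°) = (-1.5760, 1.2313)
|BD| = 8.6640
circle(B,6.00) ∩ circle(D,4.00): a=5.4862, h=2.4293
  candidates: C₊=(4.1997,2.8563) cross=21.048; C₋=(3.5092,-1.9531) cross=-21.048
  mode + wants cross > 0 → take C=(4.1997,2.8563) (cross=21.048)
ex = (C−B)/|BC| = (0.9626,0.2708); ey = (-0.2708,0.9626)
P = B + 0.93·ex + 0.81·ey = (-0.9002,2.2629)

-0.90 2.26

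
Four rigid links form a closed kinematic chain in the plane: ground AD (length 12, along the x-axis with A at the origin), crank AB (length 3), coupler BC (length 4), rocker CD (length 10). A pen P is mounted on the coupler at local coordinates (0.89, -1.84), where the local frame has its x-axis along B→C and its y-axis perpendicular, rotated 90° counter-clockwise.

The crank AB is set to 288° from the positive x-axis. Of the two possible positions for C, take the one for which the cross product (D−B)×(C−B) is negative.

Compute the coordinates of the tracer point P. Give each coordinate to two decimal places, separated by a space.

0.26 -4.79

A=(0,0), D=(12.00,0)
B = A + 3.00·(cos288°, sin288°) = (0.9271, -2.8532)
|BD| = 11.4346
circle(B,4.00) ∩ circle(D,10.00): a=2.0443, h=3.4382
  candidates: C₊=(2.0488,0.9863) cross=39.314; C₋=(3.7645,-5.6725) cross=-39.314
  mode - wants cross < 0 → take C=(3.7645,-5.6725) (cross=-39.314)
ex = (C−B)/|BC| = (0.7094,-0.7048); ey = (0.7048,0.7094)
P = B + 0.89·ex + -1.84·ey = (0.2615,-4.7857)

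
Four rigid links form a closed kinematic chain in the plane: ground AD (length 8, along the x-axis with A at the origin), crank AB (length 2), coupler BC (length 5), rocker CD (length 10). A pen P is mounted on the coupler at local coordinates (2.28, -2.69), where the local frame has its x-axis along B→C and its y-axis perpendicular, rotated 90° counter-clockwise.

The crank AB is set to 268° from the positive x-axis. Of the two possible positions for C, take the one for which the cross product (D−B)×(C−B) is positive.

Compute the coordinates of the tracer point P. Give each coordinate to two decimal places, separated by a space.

A=(0,0), D=(8.00,0)
B = A + 2.00·(cos268°, sin268°) = (-0.0698, -1.9988)
|BD| = 8.3137
circle(B,5.00) ∩ circle(D,10.00): a=-0.3538, h=4.9875
  candidates: C₊=(-1.6123,2.7573) cross=41.464; C₋=(0.7858,-6.9250) cross=-41.464
  mode + wants cross > 0 → take C=(-1.6123,2.7573) (cross=41.464)
ex = (C−B)/|BC| = (-0.3085,0.9512); ey = (-0.9512,-0.3085)
P = B + 2.28·ex + -2.69·ey = (1.7856,0.9999)

1.79 1.00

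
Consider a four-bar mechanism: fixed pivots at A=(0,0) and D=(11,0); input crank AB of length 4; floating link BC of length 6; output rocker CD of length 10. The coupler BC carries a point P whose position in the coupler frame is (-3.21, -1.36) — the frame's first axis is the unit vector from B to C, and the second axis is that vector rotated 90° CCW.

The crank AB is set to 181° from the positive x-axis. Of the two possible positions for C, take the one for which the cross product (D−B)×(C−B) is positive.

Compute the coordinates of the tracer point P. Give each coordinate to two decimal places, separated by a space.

A=(0,0), D=(11.00,0)
B = A + 4.00·(cos181°, sin181°) = (-3.9994, -0.0698)
|BD| = 14.9996
circle(B,6.00) ∩ circle(D,10.00): a=5.3664, h=2.6836
  candidates: C₊=(1.3544,2.6388) cross=40.254; C₋=(1.3794,-2.7285) cross=-40.254
  mode + wants cross > 0 → take C=(1.3544,2.6388) (cross=40.254)
ex = (C−B)/|BC| = (0.8923,0.4514); ey = (-0.4514,0.8923)
P = B + -3.21·ex + -1.36·ey = (-6.2497,-2.7324)

-6.25 -2.73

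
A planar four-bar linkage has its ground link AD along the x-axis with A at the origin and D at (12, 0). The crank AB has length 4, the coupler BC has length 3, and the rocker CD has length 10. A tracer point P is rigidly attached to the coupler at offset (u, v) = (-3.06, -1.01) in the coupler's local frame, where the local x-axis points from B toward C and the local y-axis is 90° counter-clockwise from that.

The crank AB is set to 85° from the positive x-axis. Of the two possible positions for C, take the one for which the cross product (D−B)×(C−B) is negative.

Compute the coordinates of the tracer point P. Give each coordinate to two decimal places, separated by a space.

A=(0,0), D=(12.00,0)
B = A + 4.00·(cos85°, sin85°) = (0.3486, 3.9848)
|BD| = 12.3139
circle(B,3.00) ∩ circle(D,10.00): a=2.4620, h=1.7143
  candidates: C₊=(3.2329,4.8101) cross=21.109; C₋=(2.1234,1.5661) cross=-21.109
  mode - wants cross < 0 → take C=(2.1234,1.5661) (cross=-21.109)
ex = (C−B)/|BC| = (0.5916,-0.8062); ey = (0.8062,0.5916)
P = B + -3.06·ex + -1.01·ey = (-2.2759,5.8544)

-2.28 5.85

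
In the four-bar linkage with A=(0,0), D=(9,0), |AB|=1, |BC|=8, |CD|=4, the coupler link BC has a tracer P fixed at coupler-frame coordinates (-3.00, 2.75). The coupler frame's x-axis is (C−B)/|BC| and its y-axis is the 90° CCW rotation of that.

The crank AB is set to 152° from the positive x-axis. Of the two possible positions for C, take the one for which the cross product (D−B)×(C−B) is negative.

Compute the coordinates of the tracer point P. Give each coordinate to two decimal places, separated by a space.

-2.40 4.24

A=(0,0), D=(9.00,0)
B = A + 1.00·(cos152°, sin152°) = (-0.8829, 0.4695)
|BD| = 9.8941
circle(B,8.00) ∩ circle(D,4.00): a=7.3727, h=3.1053
  candidates: C₊=(6.6288,3.2214) cross=30.724; C₋=(6.3341,-2.9821) cross=-30.724
  mode - wants cross < 0 → take C=(6.3341,-2.9821) (cross=-30.724)
ex = (C−B)/|BC| = (0.9021,-0.4315); ey = (0.4315,0.9021)
P = B + -3.00·ex + 2.75·ey = (-2.4029,4.2447)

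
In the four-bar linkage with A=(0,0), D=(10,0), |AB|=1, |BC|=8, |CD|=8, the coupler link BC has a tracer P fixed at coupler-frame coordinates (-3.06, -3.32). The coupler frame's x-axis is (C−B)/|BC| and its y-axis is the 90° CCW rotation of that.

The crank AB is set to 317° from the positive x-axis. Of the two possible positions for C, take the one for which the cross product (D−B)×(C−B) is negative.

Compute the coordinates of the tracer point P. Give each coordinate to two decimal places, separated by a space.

-3.78 -0.45

A=(0,0), D=(10.00,0)
B = A + 1.00·(cos317°, sin317°) = (0.7314, -0.6820)
|BD| = 9.2937
circle(B,8.00) ∩ circle(D,8.00): a=4.6469, h=6.5120
  candidates: C₊=(4.8878,6.1535) cross=60.521; C₋=(5.8435,-6.8355) cross=-60.521
  mode - wants cross < 0 → take C=(5.8435,-6.8355) (cross=-60.521)
ex = (C−B)/|BC| = (0.6390,-0.7692); ey = (0.7692,0.6390)
P = B + -3.06·ex + -3.32·ey = (-3.7778,-0.4498)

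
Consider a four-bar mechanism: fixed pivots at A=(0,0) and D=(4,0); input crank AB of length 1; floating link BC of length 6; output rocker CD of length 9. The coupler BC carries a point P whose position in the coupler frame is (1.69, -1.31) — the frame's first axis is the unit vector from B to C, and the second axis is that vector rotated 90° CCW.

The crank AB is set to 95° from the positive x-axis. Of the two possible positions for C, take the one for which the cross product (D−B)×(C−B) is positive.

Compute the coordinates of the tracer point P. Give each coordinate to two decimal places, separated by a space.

0.60 3.02

A=(0,0), D=(4.00,0)
B = A + 1.00·(cos95°, sin95°) = (-0.0872, 0.9962)
|BD| = 4.2068
circle(B,6.00) ∩ circle(D,9.00): a=-3.2451, h=5.0467
  candidates: C₊=(-2.0448,6.6678) cross=21.231; C₋=(-4.4350,-3.1385) cross=-21.231
  mode + wants cross > 0 → take C=(-2.0448,6.6678) (cross=21.231)
ex = (C−B)/|BC| = (-0.3263,0.9453); ey = (-0.9453,-0.3263)
P = B + 1.69·ex + -1.31·ey = (0.5997,3.0211)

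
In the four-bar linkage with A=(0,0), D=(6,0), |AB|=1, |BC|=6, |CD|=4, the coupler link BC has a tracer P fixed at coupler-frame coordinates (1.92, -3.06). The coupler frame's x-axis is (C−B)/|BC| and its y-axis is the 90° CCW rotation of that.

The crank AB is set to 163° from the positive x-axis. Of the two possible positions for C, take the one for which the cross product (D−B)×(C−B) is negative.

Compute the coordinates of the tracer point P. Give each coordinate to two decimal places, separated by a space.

A=(0,0), D=(6.00,0)
B = A + 1.00·(cos163°, sin163°) = (-0.9563, 0.2924)
|BD| = 6.9624
circle(B,6.00) ∩ circle(D,4.00): a=4.9175, h=3.4378
  candidates: C₊=(4.1012,3.5206) cross=23.935; C₋=(3.8125,-3.3489) cross=-23.935
  mode - wants cross < 0 → take C=(3.8125,-3.3489) (cross=-23.935)
ex = (C−B)/|BC| = (0.7948,-0.6069); ey = (0.6069,0.7948)
P = B + 1.92·ex + -3.06·ey = (-1.2873,-3.3049)

-1.29 -3.30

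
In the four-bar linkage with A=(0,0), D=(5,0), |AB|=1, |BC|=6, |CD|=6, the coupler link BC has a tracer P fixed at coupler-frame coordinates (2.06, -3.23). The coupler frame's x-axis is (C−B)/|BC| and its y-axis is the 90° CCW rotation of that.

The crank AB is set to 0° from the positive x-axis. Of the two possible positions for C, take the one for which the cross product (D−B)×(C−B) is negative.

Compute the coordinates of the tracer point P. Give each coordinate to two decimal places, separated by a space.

A=(0,0), D=(5.00,0)
B = A + 1.00·(cos0°, sin0°) = (1.0000, 0.0000)
|BD| = 4.0000
circle(B,6.00) ∩ circle(D,6.00): a=2.0000, h=5.6569
  candidates: C₊=(3.0000,5.6569) cross=22.627; C₋=(3.0000,-5.6569) cross=-22.627
  mode - wants cross < 0 → take C=(3.0000,-5.6569) (cross=-22.627)
ex = (C−B)/|BC| = (0.3333,-0.9428); ey = (0.9428,0.3333)
P = B + 2.06·ex + -3.23·ey = (-1.3586,-3.0189)

-1.36 -3.02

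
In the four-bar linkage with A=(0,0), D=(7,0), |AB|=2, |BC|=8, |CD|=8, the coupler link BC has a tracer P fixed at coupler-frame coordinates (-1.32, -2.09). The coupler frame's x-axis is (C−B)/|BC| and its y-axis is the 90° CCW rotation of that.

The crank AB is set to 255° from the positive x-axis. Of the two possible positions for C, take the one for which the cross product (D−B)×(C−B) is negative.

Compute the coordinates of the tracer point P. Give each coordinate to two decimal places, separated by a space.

A=(0,0), D=(7.00,0)
B = A + 2.00·(cos255°, sin255°) = (-0.5176, -1.9319)
|BD| = 7.7619
circle(B,8.00) ∩ circle(D,8.00): a=3.8809, h=6.9956
  candidates: C₊=(1.5001,5.8095) cross=54.299; C₋=(4.9823,-7.7414) cross=-54.299
  mode - wants cross < 0 → take C=(4.9823,-7.7414) (cross=-54.299)
ex = (C−B)/|BC| = (0.6875,-0.7262); ey = (0.7262,0.6875)
P = B + -1.32·ex + -2.09·ey = (-2.9429,-2.4101)

-2.94 -2.41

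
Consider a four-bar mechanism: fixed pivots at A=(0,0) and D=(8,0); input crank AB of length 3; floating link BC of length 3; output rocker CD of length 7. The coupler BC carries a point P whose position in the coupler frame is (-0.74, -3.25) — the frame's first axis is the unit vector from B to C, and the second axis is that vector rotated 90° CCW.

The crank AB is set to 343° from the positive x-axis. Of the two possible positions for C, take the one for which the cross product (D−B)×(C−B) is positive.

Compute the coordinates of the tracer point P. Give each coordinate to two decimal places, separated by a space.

5.97 0.33

A=(0,0), D=(8.00,0)
B = A + 3.00·(cos343°, sin343°) = (2.8689, -0.8771)
|BD| = 5.2055
circle(B,3.00) ∩ circle(D,7.00): a=-1.2393, h=2.7320
  candidates: C₊=(1.1870,1.6070) cross=14.222; C₋=(2.1077,-3.7789) cross=-14.222
  mode + wants cross > 0 → take C=(1.1870,1.6070) (cross=14.222)
ex = (C−B)/|BC| = (-0.5606,0.8281); ey = (-0.8281,-0.5606)
P = B + -0.74·ex + -3.25·ey = (5.9750,0.3322)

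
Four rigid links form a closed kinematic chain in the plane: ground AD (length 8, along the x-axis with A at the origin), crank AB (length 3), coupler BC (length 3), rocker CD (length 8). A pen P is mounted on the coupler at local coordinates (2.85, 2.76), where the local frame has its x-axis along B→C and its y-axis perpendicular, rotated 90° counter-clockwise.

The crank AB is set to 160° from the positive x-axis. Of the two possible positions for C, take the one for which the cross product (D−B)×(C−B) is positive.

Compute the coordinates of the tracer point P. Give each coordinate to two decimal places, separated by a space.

A=(0,0), D=(8.00,0)
B = A + 3.00·(cos160°, sin160°) = (-2.8191, 1.0261)
|BD| = 10.8676
circle(B,3.00) ∩ circle(D,8.00): a=2.9034, h=0.7553
  candidates: C₊=(0.1426,1.5039) cross=8.208; C₋=(0.0000,0.0000) cross=-8.208
  mode + wants cross > 0 → take C=(0.1426,1.5039) (cross=8.208)
ex = (C−B)/|BC| = (0.9872,0.1593); ey = (-0.1593,0.9872)
P = B + 2.85·ex + 2.76·ey = (-0.4451,4.2048)

-0.45 4.20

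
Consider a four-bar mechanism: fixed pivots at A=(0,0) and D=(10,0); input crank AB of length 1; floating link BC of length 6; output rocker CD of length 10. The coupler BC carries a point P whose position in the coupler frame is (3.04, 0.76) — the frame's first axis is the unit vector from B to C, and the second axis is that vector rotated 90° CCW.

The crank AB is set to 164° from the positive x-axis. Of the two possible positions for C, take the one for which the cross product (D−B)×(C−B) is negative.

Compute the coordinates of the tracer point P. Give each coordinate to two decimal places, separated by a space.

0.96 -2.20

A=(0,0), D=(10.00,0)
B = A + 1.00·(cos164°, sin164°) = (-0.9613, 0.2756)
|BD| = 10.9647
circle(B,6.00) ∩ circle(D,10.00): a=2.5639, h=5.4246
  candidates: C₊=(1.7382,5.6341) cross=59.479; C₋=(1.4655,-5.2117) cross=-59.479
  mode - wants cross < 0 → take C=(1.4655,-5.2117) (cross=-59.479)
ex = (C−B)/|BC| = (0.4045,-0.9146); ey = (0.9146,0.4045)
P = B + 3.04·ex + 0.76·ey = (0.9633,-2.1972)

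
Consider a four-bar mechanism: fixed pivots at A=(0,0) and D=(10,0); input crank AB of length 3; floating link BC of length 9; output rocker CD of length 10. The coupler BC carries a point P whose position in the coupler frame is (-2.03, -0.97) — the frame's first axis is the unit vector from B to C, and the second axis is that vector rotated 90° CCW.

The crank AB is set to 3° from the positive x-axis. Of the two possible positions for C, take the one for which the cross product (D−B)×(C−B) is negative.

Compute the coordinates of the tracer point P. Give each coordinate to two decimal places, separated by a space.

A=(0,0), D=(10.00,0)
B = A + 3.00·(cos3°, sin3°) = (2.9959, 0.1570)
|BD| = 7.0059
circle(B,9.00) ∩ circle(D,10.00): a=2.1469, h=8.7402
  candidates: C₊=(5.3382,8.8469) cross=61.233; C₋=(4.9464,-8.6291) cross=-61.233
  mode - wants cross < 0 → take C=(4.9464,-8.6291) (cross=-61.233)
ex = (C−B)/|BC| = (0.2167,-0.9762); ey = (0.9762,0.2167)
P = B + -2.03·ex + -0.97·ey = (1.6090,1.9285)

1.61 1.93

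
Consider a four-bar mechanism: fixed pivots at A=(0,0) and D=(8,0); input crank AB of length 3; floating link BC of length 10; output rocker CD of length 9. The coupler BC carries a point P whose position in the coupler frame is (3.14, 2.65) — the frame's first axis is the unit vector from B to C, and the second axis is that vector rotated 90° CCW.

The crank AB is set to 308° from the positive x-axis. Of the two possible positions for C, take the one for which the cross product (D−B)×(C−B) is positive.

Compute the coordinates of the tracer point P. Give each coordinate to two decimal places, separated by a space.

-0.39 1.09

A=(0,0), D=(8.00,0)
B = A + 3.00·(cos308°, sin308°) = (1.8470, -2.3640)
|BD| = 6.5915
circle(B,10.00) ∩ circle(D,9.00): a=4.7370, h=8.8069
  candidates: C₊=(3.1103,7.5558) cross=58.051; C₋=(9.4274,-8.8861) cross=-58.051
  mode + wants cross > 0 → take C=(3.1103,7.5558) (cross=58.051)
ex = (C−B)/|BC| = (0.1263,0.9920); ey = (-0.9920,0.1263)
P = B + 3.14·ex + 2.65·ey = (-0.3851,1.0856)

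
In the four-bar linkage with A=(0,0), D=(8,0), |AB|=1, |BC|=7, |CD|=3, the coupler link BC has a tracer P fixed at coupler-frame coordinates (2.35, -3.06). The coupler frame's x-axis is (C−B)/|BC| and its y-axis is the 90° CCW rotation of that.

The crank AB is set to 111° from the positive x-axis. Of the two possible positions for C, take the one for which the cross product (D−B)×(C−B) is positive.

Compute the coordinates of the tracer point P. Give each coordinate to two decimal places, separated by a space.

A=(0,0), D=(8.00,0)
B = A + 1.00·(cos111°, sin111°) = (-0.3584, 0.9336)
|BD| = 8.4103
circle(B,7.00) ∩ circle(D,3.00): a=6.5832, h=2.3794
  candidates: C₊=(6.4483,2.5675) cross=20.012; C₋=(5.9200,-2.1619) cross=-20.012
  mode + wants cross > 0 → take C=(6.4483,2.5675) (cross=20.012)
ex = (C−B)/|BC| = (0.9724,0.2334); ey = (-0.2334,0.9724)
P = B + 2.35·ex + -3.06·ey = (2.6410,-1.4934)

2.64 -1.49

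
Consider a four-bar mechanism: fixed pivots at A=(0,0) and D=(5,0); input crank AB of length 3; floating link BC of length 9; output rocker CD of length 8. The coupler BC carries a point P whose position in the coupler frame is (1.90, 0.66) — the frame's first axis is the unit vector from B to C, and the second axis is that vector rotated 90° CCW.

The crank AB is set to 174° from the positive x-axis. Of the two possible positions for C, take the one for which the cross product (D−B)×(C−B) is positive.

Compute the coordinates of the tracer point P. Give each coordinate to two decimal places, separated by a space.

A=(0,0), D=(5.00,0)
B = A + 3.00·(cos174°, sin174°) = (-2.9836, 0.3136)
|BD| = 7.9897
circle(B,9.00) ∩ circle(D,8.00): a=5.0587, h=7.4437
  candidates: C₊=(2.3634,7.5530) cross=59.473; C₋=(1.7791,-7.3230) cross=-59.473
  mode + wants cross > 0 → take C=(2.3634,7.5530) (cross=59.473)
ex = (C−B)/|BC| = (0.5941,0.8044); ey = (-0.8044,0.5941)
P = B + 1.90·ex + 0.66·ey = (-2.3857,2.2340)

-2.39 2.23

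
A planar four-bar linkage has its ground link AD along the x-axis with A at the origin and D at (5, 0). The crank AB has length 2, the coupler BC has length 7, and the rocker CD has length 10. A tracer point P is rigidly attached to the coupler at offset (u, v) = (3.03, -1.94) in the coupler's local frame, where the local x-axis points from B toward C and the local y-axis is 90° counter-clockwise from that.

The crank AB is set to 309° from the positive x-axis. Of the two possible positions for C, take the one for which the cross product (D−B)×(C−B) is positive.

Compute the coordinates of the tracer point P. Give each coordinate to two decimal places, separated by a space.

A=(0,0), D=(5.00,0)
B = A + 2.00·(cos309°, sin309°) = (1.2586, -1.5543)
|BD| = 4.0514
circle(B,7.00) ∩ circle(D,10.00): a=-4.2685, h=5.5480
  candidates: C₊=(-4.8117,1.9316) cross=22.477; C₋=(-0.5548,-8.3153) cross=-22.477
  mode + wants cross > 0 → take C=(-4.8117,1.9316) (cross=22.477)
ex = (C−B)/|BC| = (-0.8672,0.4980); ey = (-0.4980,-0.8672)
P = B + 3.03·ex + -1.94·ey = (-0.4029,1.6369)

-0.40 1.64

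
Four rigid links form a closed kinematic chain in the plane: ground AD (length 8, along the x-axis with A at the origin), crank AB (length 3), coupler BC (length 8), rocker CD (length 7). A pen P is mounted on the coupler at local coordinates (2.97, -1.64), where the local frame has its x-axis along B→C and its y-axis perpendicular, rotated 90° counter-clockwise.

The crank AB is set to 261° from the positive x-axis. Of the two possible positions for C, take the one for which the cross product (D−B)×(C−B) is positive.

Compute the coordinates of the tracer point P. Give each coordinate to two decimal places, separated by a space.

2.18 -0.84

A=(0,0), D=(8.00,0)
B = A + 3.00·(cos261°, sin261°) = (-0.4693, -2.9631)
|BD| = 8.9727
circle(B,8.00) ∩ circle(D,7.00): a=5.3222, h=5.9728
  candidates: C₊=(2.5819,4.4322) cross=53.592; C₋=(6.5267,-6.8432) cross=-53.592
  mode + wants cross > 0 → take C=(2.5819,4.4322) (cross=53.592)
ex = (C−B)/|BC| = (0.3814,0.9244); ey = (-0.9244,0.3814)
P = B + 2.97·ex + -1.64·ey = (2.1795,-0.8431)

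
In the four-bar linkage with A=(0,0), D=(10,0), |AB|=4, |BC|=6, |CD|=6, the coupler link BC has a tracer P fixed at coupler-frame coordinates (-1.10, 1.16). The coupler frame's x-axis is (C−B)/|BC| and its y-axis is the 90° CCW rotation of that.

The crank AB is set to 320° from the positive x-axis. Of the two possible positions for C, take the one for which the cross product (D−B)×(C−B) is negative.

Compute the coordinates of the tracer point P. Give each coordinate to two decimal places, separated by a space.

2.74 -1.01

A=(0,0), D=(10.00,0)
B = A + 4.00·(cos320°, sin320°) = (3.0642, -2.5712)
|BD| = 7.3971
circle(B,6.00) ∩ circle(D,6.00): a=3.6985, h=4.7245
  candidates: C₊=(4.8899,3.1443) cross=34.947; C₋=(8.1743,-5.7155) cross=-34.947
  mode - wants cross < 0 → take C=(8.1743,-5.7155) (cross=-34.947)
ex = (C−B)/|BC| = (0.8517,-0.5241); ey = (0.5241,0.8517)
P = B + -1.10·ex + 1.16·ey = (2.7352,-1.0067)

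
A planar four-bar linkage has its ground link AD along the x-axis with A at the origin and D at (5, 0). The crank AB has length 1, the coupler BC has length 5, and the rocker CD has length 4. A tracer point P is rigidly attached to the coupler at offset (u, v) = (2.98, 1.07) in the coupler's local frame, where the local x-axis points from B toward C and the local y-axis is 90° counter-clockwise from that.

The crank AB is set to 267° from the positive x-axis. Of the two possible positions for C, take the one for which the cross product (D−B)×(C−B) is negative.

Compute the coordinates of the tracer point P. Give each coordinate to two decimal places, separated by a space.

3.00 -1.84

A=(0,0), D=(5.00,0)
B = A + 1.00·(cos267°, sin267°) = (-0.0523, -0.9986)
|BD| = 5.1501
circle(B,5.00) ∩ circle(D,4.00): a=3.4488, h=3.6202
  candidates: C₊=(2.6290,3.2216) cross=18.644; C₋=(4.0330,-3.8814) cross=-18.644
  mode - wants cross < 0 → take C=(4.0330,-3.8814) (cross=-18.644)
ex = (C−B)/|BC| = (0.8171,-0.5765); ey = (0.5765,0.8171)
P = B + 2.98·ex + 1.07·ey = (2.9994,-1.8425)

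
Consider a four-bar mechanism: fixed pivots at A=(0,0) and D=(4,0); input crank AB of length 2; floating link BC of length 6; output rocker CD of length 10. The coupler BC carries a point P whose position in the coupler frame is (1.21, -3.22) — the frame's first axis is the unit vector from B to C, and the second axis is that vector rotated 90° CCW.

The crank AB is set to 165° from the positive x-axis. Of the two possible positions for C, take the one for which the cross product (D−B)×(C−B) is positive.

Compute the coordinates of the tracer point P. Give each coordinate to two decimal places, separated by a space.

A=(0,0), D=(4.00,0)
B = A + 2.00·(cos165°, sin165°) = (-1.9319, 0.5176)
|BD| = 5.9544
circle(B,6.00) ∩ circle(D,10.00): a=-2.3970, h=5.5004
  candidates: C₊=(-3.8416,6.2056) cross=32.752; C₋=(-4.7979,-4.7536) cross=-32.752
  mode + wants cross > 0 → take C=(-3.8416,6.2056) (cross=32.752)
ex = (C−B)/|BC| = (-0.3183,0.9480); ey = (-0.9480,-0.3183)
P = B + 1.21·ex + -3.22·ey = (0.7356,2.6896)

0.74 2.69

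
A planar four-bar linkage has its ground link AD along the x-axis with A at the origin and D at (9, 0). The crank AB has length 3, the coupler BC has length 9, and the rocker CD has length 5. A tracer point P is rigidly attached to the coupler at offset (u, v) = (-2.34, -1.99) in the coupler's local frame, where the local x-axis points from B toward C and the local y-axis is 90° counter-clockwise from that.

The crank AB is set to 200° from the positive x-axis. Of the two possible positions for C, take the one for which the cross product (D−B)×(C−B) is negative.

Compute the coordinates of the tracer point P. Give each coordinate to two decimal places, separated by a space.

-5.66 -2.20

A=(0,0), D=(9.00,0)
B = A + 3.00·(cos200°, sin200°) = (-2.8191, -1.0261)
|BD| = 11.8635
circle(B,9.00) ∩ circle(D,5.00): a=8.2919, h=3.4991
  candidates: C₊=(5.1392,3.1771) cross=41.512; C₋=(5.7444,-3.7949) cross=-41.512
  mode - wants cross < 0 → take C=(5.7444,-3.7949) (cross=-41.512)
ex = (C−B)/|BC| = (0.9515,-0.3076); ey = (0.3076,0.9515)
P = B + -2.34·ex + -1.99·ey = (-5.6578,-2.1996)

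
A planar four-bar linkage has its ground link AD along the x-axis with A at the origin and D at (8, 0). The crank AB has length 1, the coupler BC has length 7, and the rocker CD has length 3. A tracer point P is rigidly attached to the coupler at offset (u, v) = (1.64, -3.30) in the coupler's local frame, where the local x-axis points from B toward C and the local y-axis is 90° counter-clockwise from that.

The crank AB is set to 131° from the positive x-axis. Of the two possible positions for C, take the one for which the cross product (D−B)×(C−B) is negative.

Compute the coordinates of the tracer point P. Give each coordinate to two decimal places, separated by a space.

A=(0,0), D=(8.00,0)
B = A + 1.00·(cos131°, sin131°) = (-0.6561, 0.7547)
|BD| = 8.6889
circle(B,7.00) ∩ circle(D,3.00): a=6.6462, h=2.1972
  candidates: C₊=(6.1559,2.3663) cross=19.091; C₋=(5.7742,-2.0114) cross=-19.091
  mode - wants cross < 0 → take C=(5.7742,-2.0114) (cross=-19.091)
ex = (C−B)/|BC| = (0.9186,-0.3952); ey = (0.3952,0.9186)
P = B + 1.64·ex + -3.30·ey = (-0.4536,-2.9248)

-0.45 -2.92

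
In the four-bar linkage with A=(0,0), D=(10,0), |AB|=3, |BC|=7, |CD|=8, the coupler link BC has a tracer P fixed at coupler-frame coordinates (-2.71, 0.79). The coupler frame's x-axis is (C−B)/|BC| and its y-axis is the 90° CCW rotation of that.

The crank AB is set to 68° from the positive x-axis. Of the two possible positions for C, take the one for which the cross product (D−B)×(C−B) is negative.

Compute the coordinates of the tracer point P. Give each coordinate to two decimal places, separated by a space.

A=(0,0), D=(10.00,0)
B = A + 3.00·(cos68°, sin68°) = (1.1238, 2.7816)
|BD| = 9.3018
circle(B,7.00) ∩ circle(D,8.00): a=3.8446, h=5.8497
  candidates: C₊=(6.5418,7.2139) cross=54.413; C₋=(3.0433,-3.9501) cross=-54.413
  mode - wants cross < 0 → take C=(3.0433,-3.9501) (cross=-54.413)
ex = (C−B)/|BC| = (0.2742,-0.9617); ey = (0.9617,0.2742)
P = B + -2.71·ex + 0.79·ey = (1.1404,5.6043)

1.14 5.60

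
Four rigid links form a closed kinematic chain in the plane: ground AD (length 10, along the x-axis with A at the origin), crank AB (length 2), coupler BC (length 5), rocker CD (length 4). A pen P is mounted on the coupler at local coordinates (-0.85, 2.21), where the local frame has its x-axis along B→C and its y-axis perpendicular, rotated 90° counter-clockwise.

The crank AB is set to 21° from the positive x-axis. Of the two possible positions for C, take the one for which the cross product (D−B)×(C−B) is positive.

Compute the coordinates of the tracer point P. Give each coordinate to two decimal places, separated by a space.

A=(0,0), D=(10.00,0)
B = A + 2.00·(cos21°, sin21°) = (1.8672, 0.7167)
|BD| = 8.1644
circle(B,5.00) ∩ circle(D,4.00): a=4.6334, h=1.8794
  candidates: C₊=(6.6476,2.1821) cross=15.344; C₋=(6.3176,-1.5621) cross=-15.344
  mode + wants cross > 0 → take C=(6.6476,2.1821) (cross=15.344)
ex = (C−B)/|BC| = (0.9561,0.2931); ey = (-0.2931,0.9561)
P = B + -0.85·ex + 2.21·ey = (0.4068,2.5806)

0.41 2.58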